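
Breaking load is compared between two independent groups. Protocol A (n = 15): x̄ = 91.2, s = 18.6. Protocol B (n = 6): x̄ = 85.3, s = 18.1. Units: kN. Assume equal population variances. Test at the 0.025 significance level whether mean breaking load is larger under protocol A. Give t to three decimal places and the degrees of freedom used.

Let group 1 = protocol A, group 2 = protocol B. H0: μ_1 = μ_2; H1: μ_1 > μ_2 (two-sample pooled-variance t-test, right-tailed).
s_p² = [(15−1)·18.6² + (6−1)·18.1²]/(15+6−2) = 341.131
t = (91.2 − 85.3)/√[341.131·(1/15 + 1/6)] = 0.661
df = n₁ + n₂ − 2 = 19
p-value = P(T ≥ 0.661) ≈ 0.258
Since p ≈ 0.258 > α = 0.025, fail to reject H0; the evidence is not statistically significant.

t = 0.661, df = 19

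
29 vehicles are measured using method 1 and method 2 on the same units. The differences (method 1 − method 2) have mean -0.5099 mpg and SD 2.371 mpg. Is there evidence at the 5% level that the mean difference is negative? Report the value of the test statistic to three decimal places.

H0: μ_d = 0; H1: μ_d < 0 (paired t-test on the differences, left-tailed).
t = d̄/(s_d/√n) = -0.5099/(2.371/√29) = -1.158
df = n − 1 = 28
p-value = P(T ≤ -1.158) ≈ 0.1283
Since p ≈ 0.1283 > α = 0.05, fail to reject H0; the data do not provide sufficient evidence against H0.

-1.158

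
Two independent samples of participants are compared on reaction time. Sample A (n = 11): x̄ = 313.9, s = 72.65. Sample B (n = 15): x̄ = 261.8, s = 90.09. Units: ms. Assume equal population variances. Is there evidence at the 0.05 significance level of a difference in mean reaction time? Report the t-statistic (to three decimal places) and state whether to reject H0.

t = 1.576; fail to reject H0

Let group 1 = sample A, group 2 = sample B. H0: μ_1 = μ_2; H1: μ_1 ≠ μ_2 (two-sample pooled-variance t-test, two-sided).
s_p² = [(11−1)·72.65² + (15−1)·90.09²]/(11+15−2) = 6933.63
t = (313.9 − 261.8)/√[6933.63·(1/11 + 1/15)] = 1.576
df = n₁ + n₂ − 2 = 24
Two-sided p-value ≈ 0.1281
Since p ≈ 0.1281 > α = 0.05, fail to reject H0; the data do not provide sufficient evidence against H0.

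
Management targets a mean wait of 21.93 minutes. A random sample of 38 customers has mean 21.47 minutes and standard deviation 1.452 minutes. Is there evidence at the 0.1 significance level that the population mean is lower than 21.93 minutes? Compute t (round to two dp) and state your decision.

t = -1.95; reject H0

H0: μ = 21.93; H1: μ < 21.93 (one-sample t-test, left-tailed).
t = (x̄ − μ₀)/(s/√n) = (21.47 − 21.93)/(1.452/√38) = -1.95
df = n − 1 = 37
p-value = P(T ≤ -1.95) ≈ 0.0292
Since p ≈ 0.0292 < α = 0.1, reject H0; the evidence is statistically significant.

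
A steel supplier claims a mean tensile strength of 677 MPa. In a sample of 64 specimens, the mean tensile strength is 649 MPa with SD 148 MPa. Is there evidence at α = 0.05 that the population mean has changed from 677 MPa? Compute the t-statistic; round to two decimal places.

-1.51

H0: μ = 677; H1: μ ≠ 677 (one-sample t-test, two-sided).
t = (x̄ − μ₀)/(s/√n) = (649 − 677)/(148/√64) = -1.51
df = n − 1 = 63
Two-sided p-value ≈ 0.1352
Since p ≈ 0.1352 > α = 0.05, fail to reject H0; the evidence is not statistically significant.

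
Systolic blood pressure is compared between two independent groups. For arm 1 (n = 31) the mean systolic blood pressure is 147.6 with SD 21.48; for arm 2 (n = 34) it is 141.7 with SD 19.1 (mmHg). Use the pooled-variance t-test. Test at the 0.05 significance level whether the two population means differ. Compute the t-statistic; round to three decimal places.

1.172

Let group 1 = arm 1, group 2 = arm 2. H0: μ_1 = μ_2; H1: μ_1 ≠ μ_2 (two-sample pooled-variance t-test, two-sided).
s_p² = [(31−1)·21.48² + (34−1)·19.1²]/(31+34−2) = 410.801
t = (147.6 − 141.7)/√[410.801·(1/31 + 1/34)] = 1.172
df = n₁ + n₂ − 2 = 63
Two-sided p-value ≈ 0.2455
Since p ≈ 0.2455 > α = 0.05, fail to reject H0; the evidence is not statistically significant.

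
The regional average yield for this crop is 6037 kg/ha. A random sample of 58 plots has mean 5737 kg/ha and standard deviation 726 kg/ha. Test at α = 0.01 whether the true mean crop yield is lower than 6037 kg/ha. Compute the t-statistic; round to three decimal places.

H0: μ = 6037; H1: μ < 6037 (one-sample t-test, left-tailed).
t = (x̄ − μ₀)/(s/√n) = (5737 − 6037)/(726/√58) = -3.147
df = n − 1 = 57
p-value = P(T ≤ -3.147) ≈ 0.001
Since p ≈ 0.001 < α = 0.01, reject H0; the data support H1.

-3.147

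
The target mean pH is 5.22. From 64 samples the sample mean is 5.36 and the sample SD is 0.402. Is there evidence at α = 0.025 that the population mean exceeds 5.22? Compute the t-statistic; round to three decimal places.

H0: μ = 5.22; H1: μ > 5.22 (one-sample t-test, right-tailed).
t = (x̄ − μ₀)/(s/√n) = (5.36 − 5.22)/(0.402/√64) = 2.786
df = n − 1 = 63
p-value = P(T ≥ 2.786) ≈ 0.004
Since p ≈ 0.004 < α = 0.025, reject H0; the data support H1.

2.786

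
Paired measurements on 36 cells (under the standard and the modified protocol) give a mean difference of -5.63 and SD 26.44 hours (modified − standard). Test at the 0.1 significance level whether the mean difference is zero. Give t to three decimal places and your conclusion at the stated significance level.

t = -1.278; fail to reject H0

H0: μ_d = 0; H1: μ_d ≠ 0 (paired t-test on the differences, two-sided).
t = d̄/(s_d/√n) = -5.63/(26.44/√36) = -1.278
df = n − 1 = 35
Two-sided p-value ≈ 0.2098
Since p ≈ 0.2098 > α = 0.1, fail to reject H0; the data do not provide sufficient evidence against H0.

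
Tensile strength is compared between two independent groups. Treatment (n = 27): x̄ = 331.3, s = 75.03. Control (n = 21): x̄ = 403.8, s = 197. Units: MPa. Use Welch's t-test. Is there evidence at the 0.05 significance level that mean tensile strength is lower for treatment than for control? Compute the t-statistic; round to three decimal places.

-1.599

Let group 1 = treatment, group 2 = control. H0: μ_1 = μ_2; H1: μ_1 < μ_2 (Welch's two-sample t-test, left-tailed).
t = (x̄_1 − x̄_2)/√(s_1²/n_1 + s_2²/n_2) = (331.3 − 403.8)/√(75.03²/27 + 197²/21) = -1.599
Welch–Satterthwaite df ≈ 24.53
p-value = P(T ≤ -1.599) ≈ 0.0613
Since p ≈ 0.0613 > α = 0.05, fail to reject H0; the evidence is not statistically significant.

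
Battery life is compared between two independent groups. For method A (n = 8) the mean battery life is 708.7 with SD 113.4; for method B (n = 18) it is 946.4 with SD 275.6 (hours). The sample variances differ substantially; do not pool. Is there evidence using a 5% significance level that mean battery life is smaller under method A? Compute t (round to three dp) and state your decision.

Let group 1 = method A, group 2 = method B. H0: μ_1 = μ_2; H1: μ_1 < μ_2 (Welch's two-sample t-test, left-tailed).
t = (x̄_1 − x̄_2)/√(s_1²/n_1 + s_2²/n_2) = (708.7 − 946.4)/√(113.4²/8 + 275.6²/18) = -3.114
Welch–Satterthwaite df ≈ 23.97
p-value = P(T ≤ -3.114) ≈ 0.002
Since p ≈ 0.002 < α = 0.05, reject H0; the data support H1.

t = -3.114; reject H0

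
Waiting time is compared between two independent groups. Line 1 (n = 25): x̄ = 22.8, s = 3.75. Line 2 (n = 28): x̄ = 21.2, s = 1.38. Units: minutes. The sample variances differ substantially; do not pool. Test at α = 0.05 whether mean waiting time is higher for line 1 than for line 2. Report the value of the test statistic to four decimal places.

Let group 1 = line 1, group 2 = line 2. H0: μ_1 = μ_2; H1: μ_1 > μ_2 (Welch's two-sample t-test, right-tailed).
t = (x̄_1 − x̄_2)/√(s_1²/n_1 + s_2²/n_2) = (22.8 − 21.2)/√(3.75²/25 + 1.38²/28) = 2.0150
Welch–Satterthwaite df ≈ 29.77
p-value = P(T ≥ 2.0150) ≈ 0.0265
Since p ≈ 0.0265 < α = 0.05, reject H0; the data support H1.

2.0150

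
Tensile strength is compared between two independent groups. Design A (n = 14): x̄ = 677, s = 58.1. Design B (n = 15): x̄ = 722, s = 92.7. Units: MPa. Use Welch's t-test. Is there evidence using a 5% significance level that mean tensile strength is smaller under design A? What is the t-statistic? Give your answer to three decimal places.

Let group 1 = design A, group 2 = design B. H0: μ_1 = μ_2; H1: μ_1 < μ_2 (Welch's two-sample t-test, left-tailed).
t = (x̄_1 − x̄_2)/√(s_1²/n_1 + s_2²/n_2) = (677 − 722)/√(58.1²/14 + 92.7²/15) = -1.577
Welch–Satterthwaite df ≈ 23.74
p-value = P(T ≤ -1.577) ≈ 0.064
Since p ≈ 0.064 > α = 0.05, fail to reject H0; the evidence is not statistically significant.

-1.577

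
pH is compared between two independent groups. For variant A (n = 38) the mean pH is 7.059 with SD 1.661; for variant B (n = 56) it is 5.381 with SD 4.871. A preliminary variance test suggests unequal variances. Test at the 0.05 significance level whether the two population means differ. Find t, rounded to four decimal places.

Let group 1 = variant A, group 2 = variant B. H0: μ_1 = μ_2; H1: μ_1 ≠ μ_2 (Welch's two-sample t-test, two-sided).
t = (x̄_1 − x̄_2)/√(s_1²/n_1 + s_2²/n_2) = (7.059 − 5.381)/√(1.661²/38 + 4.871²/56) = 2.3819
Welch–Satterthwaite df ≈ 72.31
Two-sided p-value ≈ 0.020
Since p ≈ 0.020 < α = 0.05, reject H0; the data support H1.

2.3819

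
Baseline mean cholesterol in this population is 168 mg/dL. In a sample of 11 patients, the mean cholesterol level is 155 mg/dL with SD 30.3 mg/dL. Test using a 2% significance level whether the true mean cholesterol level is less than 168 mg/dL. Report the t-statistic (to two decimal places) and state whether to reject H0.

H0: μ = 168; H1: μ < 168 (one-sample t-test, left-tailed).
t = (x̄ − μ₀)/(s/√n) = (155 − 168)/(30.3/√11) = -1.42
df = n − 1 = 10
p-value = P(T ≤ -1.42) ≈ 0.0926
Since p ≈ 0.0926 > α = 0.02, fail to reject H0; the data do not provide sufficient evidence against H0.

t = -1.42; fail to reject H0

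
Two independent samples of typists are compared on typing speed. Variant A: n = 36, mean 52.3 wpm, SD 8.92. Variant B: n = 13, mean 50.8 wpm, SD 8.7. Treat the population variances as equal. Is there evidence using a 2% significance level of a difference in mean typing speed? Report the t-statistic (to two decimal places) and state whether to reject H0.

Let group 1 = variant A, group 2 = variant B. H0: μ_1 = μ_2; H1: μ_1 ≠ μ_2 (two-sample pooled-variance t-test, two-sided).
s_p² = [(36−1)·8.92² + (13−1)·8.7²]/(36+13−2) = 78.5767
t = (52.3 − 50.8)/√[78.5767·(1/36 + 1/13)] = 0.52
df = n₁ + n₂ − 2 = 47
Two-sided p-value ≈ 0.6035
Since p ≈ 0.6035 > α = 0.02, fail to reject H0; the data do not provide sufficient evidence against H0.

t = 0.52; fail to reject H0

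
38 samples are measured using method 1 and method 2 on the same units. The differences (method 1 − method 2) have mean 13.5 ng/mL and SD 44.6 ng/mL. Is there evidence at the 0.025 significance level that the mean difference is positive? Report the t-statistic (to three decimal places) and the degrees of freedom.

t = 1.866, df = 37

H0: μ_d = 0; H1: μ_d > 0 (paired t-test on the differences, right-tailed).
t = d̄/(s_d/√n) = 13.5/(44.6/√38) = 1.866
df = n − 1 = 37
p-value = P(T ≥ 1.866) ≈ 0.0350
Since p ≈ 0.0350 > α = 0.025, fail to reject H0; the evidence is not statistically significant.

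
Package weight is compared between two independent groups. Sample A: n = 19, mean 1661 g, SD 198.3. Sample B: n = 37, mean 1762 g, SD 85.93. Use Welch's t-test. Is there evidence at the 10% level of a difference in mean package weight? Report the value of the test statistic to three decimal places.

-2.120

Let group 1 = sample A, group 2 = sample B. H0: μ_1 = μ_2; H1: μ_1 ≠ μ_2 (Welch's two-sample t-test, two-sided).
t = (x̄_1 − x̄_2)/√(s_1²/n_1 + s_2²/n_2) = (1661 − 1762)/√(198.3²/19 + 85.93²/37) = -2.120
Welch–Satterthwaite df ≈ 21.54
Two-sided p-value ≈ 0.0458
Since p ≈ 0.0458 < α = 0.1, reject H0; the evidence is statistically significant.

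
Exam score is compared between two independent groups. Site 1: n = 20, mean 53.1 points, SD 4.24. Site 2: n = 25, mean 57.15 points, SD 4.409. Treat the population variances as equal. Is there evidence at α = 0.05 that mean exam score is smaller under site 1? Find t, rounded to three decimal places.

Let group 1 = site 1, group 2 = site 2. H0: μ_1 = μ_2; H1: μ_1 < μ_2 (two-sample pooled-variance t-test, left-tailed).
s_p² = [(20−1)·4.24² + (25−1)·4.409²]/(20+25−2) = 18.7934
t = (53.1 − 57.15)/√[18.7934·(1/20 + 1/25)] = -3.114
df = n₁ + n₂ − 2 = 43
p-value = P(T ≤ -3.114) ≈ 0.002
Since p ≈ 0.002 < α = 0.05, reject H0; the evidence is statistically significant.

-3.114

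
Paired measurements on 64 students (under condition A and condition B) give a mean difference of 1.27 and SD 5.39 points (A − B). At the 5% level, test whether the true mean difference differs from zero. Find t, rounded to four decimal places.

1.8850

H0: μ_d = 0; H1: μ_d ≠ 0 (paired t-test on the differences, two-sided).
t = d̄/(s_d/√n) = 1.27/(5.39/√64) = 1.8850
df = n − 1 = 63
Two-sided p-value ≈ 0.0640
Since p ≈ 0.0640 > α = 0.05, fail to reject H0; the data do not provide sufficient evidence against H0.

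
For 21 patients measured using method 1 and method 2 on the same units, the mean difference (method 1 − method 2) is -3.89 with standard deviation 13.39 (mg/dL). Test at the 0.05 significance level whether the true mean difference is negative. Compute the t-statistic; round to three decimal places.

H0: μ_d = 0; H1: μ_d < 0 (paired t-test on the differences, left-tailed).
t = d̄/(s_d/√n) = -3.89/(13.39/√21) = -1.331
df = n − 1 = 20
p-value = P(T ≤ -1.331) ≈ 0.099
Since p ≈ 0.099 > α = 0.05, fail to reject H0; the data do not provide sufficient evidence against H0.

-1.331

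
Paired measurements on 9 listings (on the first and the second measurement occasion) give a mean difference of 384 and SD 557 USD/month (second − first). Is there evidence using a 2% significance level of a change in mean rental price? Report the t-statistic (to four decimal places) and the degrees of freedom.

t = 2.0682, df = 8

H0: μ_d = 0; H1: μ_d ≠ 0 (paired t-test on the differences, two-sided).
t = d̄/(s_d/√n) = 384/(557/√9) = 2.0682
df = n − 1 = 8
Two-sided p-value ≈ 0.0724
Since p ≈ 0.0724 > α = 0.02, fail to reject H0; the data do not provide sufficient evidence against H0.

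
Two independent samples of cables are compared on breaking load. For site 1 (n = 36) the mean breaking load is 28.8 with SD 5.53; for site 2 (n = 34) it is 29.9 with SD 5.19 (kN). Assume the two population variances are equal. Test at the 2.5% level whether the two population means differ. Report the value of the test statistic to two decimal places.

Let group 1 = site 1, group 2 = site 2. H0: μ_1 = μ_2; H1: μ_1 ≠ μ_2 (two-sample pooled-variance t-test, two-sided).
s_p² = [(36−1)·5.53² + (34−1)·5.19²]/(36+34−2) = 28.8121
t = (28.8 − 29.9)/√[28.8121·(1/36 + 1/34)] = -0.86
df = n₁ + n₂ − 2 = 68
Two-sided p-value ≈ 0.3945
Since p ≈ 0.3945 > α = 0.025, fail to reject H0; the data do not provide sufficient evidence against H0.

-0.86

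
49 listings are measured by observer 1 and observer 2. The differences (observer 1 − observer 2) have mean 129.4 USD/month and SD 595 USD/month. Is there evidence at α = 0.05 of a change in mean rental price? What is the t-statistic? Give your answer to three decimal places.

H0: μ_d = 0; H1: μ_d ≠ 0 (paired t-test on the differences, two-sided).
t = d̄/(s_d/√n) = 129.4/(595/√49) = 1.522
df = n − 1 = 48
Two-sided p-value ≈ 0.1345
Since p ≈ 0.1345 > α = 0.05, fail to reject H0; the evidence is not statistically significant.

1.522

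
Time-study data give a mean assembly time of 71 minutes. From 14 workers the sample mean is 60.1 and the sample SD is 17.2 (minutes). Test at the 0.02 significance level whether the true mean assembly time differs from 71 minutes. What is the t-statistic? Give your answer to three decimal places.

H0: μ = 71; H1: μ ≠ 71 (one-sample t-test, two-sided).
t = (x̄ − μ₀)/(s/√n) = (60.1 − 71)/(17.2/√14) = -2.371
df = n − 1 = 13
Two-sided p-value ≈ 0.0339
Since p ≈ 0.0339 > α = 0.02, fail to reject H0; the evidence is not statistically significant.

-2.371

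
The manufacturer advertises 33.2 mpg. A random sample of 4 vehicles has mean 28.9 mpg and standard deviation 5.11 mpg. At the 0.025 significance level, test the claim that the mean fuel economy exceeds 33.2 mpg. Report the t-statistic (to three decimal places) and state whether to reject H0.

H0: μ = 33.2; H1: μ > 33.2 (one-sample t-test, right-tailed).
t = (x̄ − μ₀)/(s/√n) = (28.9 − 33.2)/(5.11/√4) = -1.683
df = n − 1 = 3
p-value = P(T ≥ -1.683) ≈ 0.9045
Since p ≈ 0.9045 > α = 0.025, fail to reject H0; the data do not provide sufficient evidence against H0.

t = -1.683; fail to reject H0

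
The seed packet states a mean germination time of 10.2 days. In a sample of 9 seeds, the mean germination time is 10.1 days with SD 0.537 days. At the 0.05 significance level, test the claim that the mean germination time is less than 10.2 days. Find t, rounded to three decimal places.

H0: μ = 10.2; H1: μ < 10.2 (one-sample t-test, left-tailed).
t = (x̄ − μ₀)/(s/√n) = (10.1 − 10.2)/(0.537/√9) = -0.559
df = n − 1 = 8
p-value = P(T ≤ -0.559) ≈ 0.296
Since p ≈ 0.296 > α = 0.05, fail to reject H0; the evidence is not statistically significant.

-0.559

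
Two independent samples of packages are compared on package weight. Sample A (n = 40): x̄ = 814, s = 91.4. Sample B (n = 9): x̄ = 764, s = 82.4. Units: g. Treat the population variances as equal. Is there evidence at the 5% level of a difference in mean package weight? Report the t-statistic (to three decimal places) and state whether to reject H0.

Let group 1 = sample A, group 2 = sample B. H0: μ_1 = μ_2; H1: μ_1 ≠ μ_2 (two-sample pooled-variance t-test, two-sided).
s_p² = [(40−1)·91.4² + (9−1)·82.4²]/(40+9−2) = 8087.71
t = (814 − 764)/√[8087.71·(1/40 + 1/9)] = 1.507
df = n₁ + n₂ − 2 = 47
Two-sided p-value ≈ 0.139
Since p ≈ 0.139 > α = 0.05, fail to reject H0; the evidence is not statistically significant.

t = 1.507; fail to reject H0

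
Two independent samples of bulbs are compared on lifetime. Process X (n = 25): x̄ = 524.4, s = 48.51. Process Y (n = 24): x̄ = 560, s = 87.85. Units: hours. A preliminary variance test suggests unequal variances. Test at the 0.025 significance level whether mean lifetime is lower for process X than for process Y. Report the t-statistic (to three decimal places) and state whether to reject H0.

Let group 1 = process X, group 2 = process Y. H0: μ_1 = μ_2; H1: μ_1 < μ_2 (Welch's two-sample t-test, left-tailed).
t = (x̄_1 − x̄_2)/√(s_1²/n_1 + s_2²/n_2) = (524.4 − 560)/√(48.51²/25 + 87.85²/24) = -1.746
Welch–Satterthwaite df ≈ 35.52
p-value = P(T ≤ -1.746) ≈ 0.0447
Since p ≈ 0.0447 > α = 0.025, fail to reject H0; the data do not provide sufficient evidence against H0.

t = -1.746; fail to reject H0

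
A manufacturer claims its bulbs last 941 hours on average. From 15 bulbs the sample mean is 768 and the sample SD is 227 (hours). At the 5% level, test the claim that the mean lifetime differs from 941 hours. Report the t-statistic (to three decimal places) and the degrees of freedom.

t = -2.952, df = 14

H0: μ = 941; H1: μ ≠ 941 (one-sample t-test, two-sided).
t = (x̄ − μ₀)/(s/√n) = (768 − 941)/(227/√15) = -2.952
df = n − 1 = 14
Two-sided p-value ≈ 0.0105
Since p ≈ 0.0105 < α = 0.05, reject H0; the data support H1.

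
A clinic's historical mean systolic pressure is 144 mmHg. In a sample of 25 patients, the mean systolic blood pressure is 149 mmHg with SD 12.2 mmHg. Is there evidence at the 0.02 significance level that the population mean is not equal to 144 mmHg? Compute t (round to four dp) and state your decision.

t = 2.0492; fail to reject H0

H0: μ = 144; H1: μ ≠ 144 (one-sample t-test, two-sided).
t = (x̄ − μ₀)/(s/√n) = (149 − 144)/(12.2/√25) = 2.0492
df = n − 1 = 24
Two-sided p-value ≈ 0.0515
Since p ≈ 0.0515 > α = 0.02, fail to reject H0; the data do not provide sufficient evidence against H0.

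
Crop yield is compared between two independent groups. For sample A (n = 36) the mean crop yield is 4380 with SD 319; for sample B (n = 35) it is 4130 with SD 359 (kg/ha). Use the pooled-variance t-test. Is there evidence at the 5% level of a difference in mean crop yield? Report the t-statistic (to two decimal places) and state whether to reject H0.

t = 3.10; reject H0

Let group 1 = sample A, group 2 = sample B. H0: μ_1 = μ_2; H1: μ_1 ≠ μ_2 (two-sample pooled-variance t-test, two-sided).
s_p² = [(36−1)·319² + (35−1)·359²]/(36+35−2) = 115124
t = (4380 − 4130)/√[115124·(1/36 + 1/35)] = 3.10
df = n₁ + n₂ − 2 = 69
Two-sided p-value ≈ 0.003
Since p ≈ 0.003 < α = 0.05, reject H0; the evidence is statistically significant.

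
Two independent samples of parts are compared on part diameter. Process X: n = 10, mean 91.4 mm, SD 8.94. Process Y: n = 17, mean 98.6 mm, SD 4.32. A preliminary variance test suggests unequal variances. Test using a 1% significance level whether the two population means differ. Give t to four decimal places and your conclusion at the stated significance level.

Let group 1 = process X, group 2 = process Y. H0: μ_1 = μ_2; H1: μ_1 ≠ μ_2 (Welch's two-sample t-test, two-sided).
t = (x̄_1 − x̄_2)/√(s_1²/n_1 + s_2²/n_2) = (91.4 − 98.6)/√(8.94²/10 + 4.32²/17) = -2.3881
Welch–Satterthwaite df ≈ 11.52
Two-sided p-value ≈ 0.0350
Since p ≈ 0.0350 > α = 0.01, fail to reject H0; the evidence is not statistically significant.

t = -2.3881; fail to reject H0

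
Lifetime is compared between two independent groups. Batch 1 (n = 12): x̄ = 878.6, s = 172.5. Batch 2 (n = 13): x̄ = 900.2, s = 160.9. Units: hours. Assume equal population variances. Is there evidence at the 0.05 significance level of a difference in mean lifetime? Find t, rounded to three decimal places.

-0.324

Let group 1 = batch 1, group 2 = batch 2. H0: μ_1 = μ_2; H1: μ_1 ≠ μ_2 (two-sample pooled-variance t-test, two-sided).
s_p² = [(12−1)·172.5² + (13−1)·160.9²]/(12+13−2) = 27738.5
t = (878.6 − 900.2)/√[27738.5·(1/12 + 1/13)] = -0.324
df = n₁ + n₂ − 2 = 23
Two-sided p-value ≈ 0.7489
Since p ≈ 0.7489 > α = 0.05, fail to reject H0; the data do not provide sufficient evidence against H0.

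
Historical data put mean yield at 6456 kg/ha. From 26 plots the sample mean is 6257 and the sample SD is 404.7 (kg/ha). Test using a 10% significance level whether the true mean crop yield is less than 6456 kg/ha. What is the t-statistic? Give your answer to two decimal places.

H0: μ = 6456; H1: μ < 6456 (one-sample t-test, left-tailed).
t = (x̄ − μ₀)/(s/√n) = (6257 − 6456)/(404.7/√26) = -2.51
df = n − 1 = 25
p-value = P(T ≤ -2.51) ≈ 0.0095
Since p ≈ 0.0095 < α = 0.1, reject H0; the evidence is statistically significant.

-2.51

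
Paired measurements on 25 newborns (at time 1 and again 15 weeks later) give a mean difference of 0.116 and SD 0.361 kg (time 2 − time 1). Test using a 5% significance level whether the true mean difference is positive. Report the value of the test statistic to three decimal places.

H0: μ_d = 0; H1: μ_d > 0 (paired t-test on the differences, right-tailed).
t = d̄/(s_d/√n) = 0.116/(0.361/√25) = 1.607
df = n − 1 = 24
p-value = P(T ≥ 1.607) ≈ 0.061
Since p ≈ 0.061 > α = 0.05, fail to reject H0; the data do not provide sufficient evidence against H0.

1.607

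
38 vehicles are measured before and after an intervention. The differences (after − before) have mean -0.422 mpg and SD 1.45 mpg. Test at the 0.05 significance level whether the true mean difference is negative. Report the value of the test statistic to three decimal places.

-1.794

H0: μ_d = 0; H1: μ_d < 0 (paired t-test on the differences, left-tailed).
t = d̄/(s_d/√n) = -0.422/(1.45/√38) = -1.794
df = n − 1 = 37
p-value = P(T ≤ -1.794) ≈ 0.040
Since p ≈ 0.040 < α = 0.05, reject H0; the evidence is statistically significant.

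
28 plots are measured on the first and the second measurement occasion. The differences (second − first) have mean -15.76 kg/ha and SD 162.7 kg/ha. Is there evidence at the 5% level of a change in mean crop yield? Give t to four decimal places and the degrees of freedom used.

t = -0.5126, df = 27

H0: μ_d = 0; H1: μ_d ≠ 0 (paired t-test on the differences, two-sided).
t = d̄/(s_d/√n) = -15.76/(162.7/√28) = -0.5126
df = n − 1 = 27
Two-sided p-value ≈ 0.612
Since p ≈ 0.612 > α = 0.05, fail to reject H0; the data do not provide sufficient evidence against H0.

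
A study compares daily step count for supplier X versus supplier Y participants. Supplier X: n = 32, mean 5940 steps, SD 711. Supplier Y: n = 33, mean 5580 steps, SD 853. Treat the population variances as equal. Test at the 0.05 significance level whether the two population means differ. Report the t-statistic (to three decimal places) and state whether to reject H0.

t = 1.845; fail to reject H0

Let group 1 = supplier X, group 2 = supplier Y. H0: μ_1 = μ_2; H1: μ_1 ≠ μ_2 (two-sample pooled-variance t-test, two-sided).
s_p² = [(32−1)·711² + (33−1)·853²]/(32+33−2) = 618328
t = (5940 − 5580)/√[618328·(1/32 + 1/33)] = 1.845
df = n₁ + n₂ − 2 = 63
Two-sided p-value ≈ 0.070
Since p ≈ 0.070 > α = 0.05, fail to reject H0; the evidence is not statistically significant.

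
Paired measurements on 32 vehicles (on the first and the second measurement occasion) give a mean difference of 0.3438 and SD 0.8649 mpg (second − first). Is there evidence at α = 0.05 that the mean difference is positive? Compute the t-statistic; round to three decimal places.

2.249

H0: μ_d = 0; H1: μ_d > 0 (paired t-test on the differences, right-tailed).
t = d̄/(s_d/√n) = 0.3438/(0.8649/√32) = 2.249
df = n − 1 = 31
p-value = P(T ≥ 2.249) ≈ 0.0159
Since p ≈ 0.0159 < α = 0.05, reject H0; the evidence is statistically significant.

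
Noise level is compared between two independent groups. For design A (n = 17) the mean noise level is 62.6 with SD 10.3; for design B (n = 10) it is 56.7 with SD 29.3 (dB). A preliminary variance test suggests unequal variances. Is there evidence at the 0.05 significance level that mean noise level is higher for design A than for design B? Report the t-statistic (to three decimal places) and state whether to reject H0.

Let group 1 = design A, group 2 = design B. H0: μ_1 = μ_2; H1: μ_1 > μ_2 (Welch's two-sample t-test, right-tailed).
t = (x̄_1 − x̄_2)/√(s_1²/n_1 + s_2²/n_2) = (62.6 − 56.7)/√(10.3²/17 + 29.3²/10) = 0.615
Welch–Satterthwaite df ≈ 10.33
p-value = P(T ≥ 0.615) ≈ 0.2760
Since p ≈ 0.2760 > α = 0.05, fail to reject H0; the data do not provide sufficient evidence against H0.

t = 0.615; fail to reject H0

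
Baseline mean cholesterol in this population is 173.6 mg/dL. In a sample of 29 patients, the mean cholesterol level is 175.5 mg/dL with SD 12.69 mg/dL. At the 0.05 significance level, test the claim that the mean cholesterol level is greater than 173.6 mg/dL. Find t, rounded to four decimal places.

H0: μ = 173.6; H1: μ > 173.6 (one-sample t-test, right-tailed).
t = (x̄ − μ₀)/(s/√n) = (175.5 − 173.6)/(12.69/√29) = 0.8063
df = n − 1 = 28
p-value = P(T ≥ 0.8063) ≈ 0.2134
Since p ≈ 0.2134 > α = 0.05, fail to reject H0; the data do not provide sufficient evidence against H0.

0.8063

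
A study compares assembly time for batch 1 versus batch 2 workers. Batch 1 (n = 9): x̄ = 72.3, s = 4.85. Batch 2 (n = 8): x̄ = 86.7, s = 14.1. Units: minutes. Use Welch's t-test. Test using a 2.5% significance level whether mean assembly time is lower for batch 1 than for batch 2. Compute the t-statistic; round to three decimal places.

-2.748

Let group 1 = batch 1, group 2 = batch 2. H0: μ_1 = μ_2; H1: μ_1 < μ_2 (Welch's two-sample t-test, left-tailed).
t = (x̄_1 − x̄_2)/√(s_1²/n_1 + s_2²/n_2) = (72.3 − 86.7)/√(4.85²/9 + 14.1²/8) = -2.748
Welch–Satterthwaite df ≈ 8.47
p-value = P(T ≤ -2.748) ≈ 0.0119
Since p ≈ 0.0119 < α = 0.025, reject H0; the data support H1.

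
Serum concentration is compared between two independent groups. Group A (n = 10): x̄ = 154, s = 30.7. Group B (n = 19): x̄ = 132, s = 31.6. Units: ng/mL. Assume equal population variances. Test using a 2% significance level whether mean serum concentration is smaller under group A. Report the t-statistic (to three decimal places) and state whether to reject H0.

Let group 1 = group A, group 2 = group B. H0: μ_1 = μ_2; H1: μ_1 < μ_2 (two-sample pooled-variance t-test, left-tailed).
s_p² = [(10−1)·30.7² + (19−1)·31.6²]/(10+19−2) = 979.87
t = (154 − 132)/√[979.87·(1/10 + 1/19)] = 1.799
df = n₁ + n₂ − 2 = 27
p-value = P(T ≤ 1.799) ≈ 0.9584
Since p ≈ 0.9584 > α = 0.02, fail to reject H0; the evidence is not statistically significant.

t = 1.799; fail to reject H0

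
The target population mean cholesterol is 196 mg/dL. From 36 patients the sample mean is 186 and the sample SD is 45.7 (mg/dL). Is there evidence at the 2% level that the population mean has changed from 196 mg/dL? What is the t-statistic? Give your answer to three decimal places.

H0: μ = 196; H1: μ ≠ 196 (one-sample t-test, two-sided).
t = (x̄ − μ₀)/(s/√n) = (186 − 196)/(45.7/√36) = -1.313
df = n − 1 = 35
Two-sided p-value ≈ 0.1978
Since p ≈ 0.1978 > α = 0.02, fail to reject H0; the data do not provide sufficient evidence against H0.

-1.313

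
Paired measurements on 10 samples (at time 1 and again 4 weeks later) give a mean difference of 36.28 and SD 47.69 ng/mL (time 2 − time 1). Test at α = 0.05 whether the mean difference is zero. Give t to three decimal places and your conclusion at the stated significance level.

t = 2.406; reject H0

H0: μ_d = 0; H1: μ_d ≠ 0 (paired t-test on the differences, two-sided).
t = d̄/(s_d/√n) = 36.28/(47.69/√10) = 2.406
df = n − 1 = 9
Two-sided p-value ≈ 0.0395
Since p ≈ 0.0395 < α = 0.05, reject H0; the evidence is statistically significant.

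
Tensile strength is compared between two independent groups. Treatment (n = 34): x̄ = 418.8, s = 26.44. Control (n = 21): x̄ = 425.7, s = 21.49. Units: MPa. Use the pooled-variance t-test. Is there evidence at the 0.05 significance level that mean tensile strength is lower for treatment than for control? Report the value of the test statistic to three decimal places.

Let group 1 = treatment, group 2 = control. H0: μ_1 = μ_2; H1: μ_1 < μ_2 (two-sample pooled-variance t-test, left-tailed).
s_p² = [(34−1)·26.44² + (21−1)·21.49²]/(34+21−2) = 609.544
t = (418.8 − 425.7)/√[609.544·(1/34 + 1/21)] = -1.007
df = n₁ + n₂ − 2 = 53
p-value = P(T ≤ -1.007) ≈ 0.159
Since p ≈ 0.159 > α = 0.05, fail to reject H0; the data do not provide sufficient evidence against H0.

-1.007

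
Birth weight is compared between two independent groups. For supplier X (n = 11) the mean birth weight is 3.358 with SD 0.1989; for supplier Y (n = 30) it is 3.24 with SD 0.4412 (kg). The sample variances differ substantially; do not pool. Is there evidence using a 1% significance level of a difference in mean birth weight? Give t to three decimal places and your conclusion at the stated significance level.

t = 1.175; fail to reject H0

Let group 1 = supplier X, group 2 = supplier Y. H0: μ_1 = μ_2; H1: μ_1 ≠ μ_2 (Welch's two-sample t-test, two-sided).
t = (x̄_1 − x̄_2)/√(s_1²/n_1 + s_2²/n_2) = (3.358 − 3.24)/√(0.1989²/11 + 0.4412²/30) = 1.175
Welch–Satterthwaite df ≈ 37.05
Two-sided p-value ≈ 0.247
Since p ≈ 0.247 > α = 0.01, fail to reject H0; the data do not provide sufficient evidence against H0.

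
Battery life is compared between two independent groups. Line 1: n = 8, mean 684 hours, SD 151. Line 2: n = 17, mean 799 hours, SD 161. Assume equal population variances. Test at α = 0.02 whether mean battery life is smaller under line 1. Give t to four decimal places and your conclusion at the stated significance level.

t = -1.6974; fail to reject H0

Let group 1 = line 1, group 2 = line 2. H0: μ_1 = μ_2; H1: μ_1 < μ_2 (two-sample pooled-variance t-test, left-tailed).
s_p² = [(8−1)·151² + (17−1)·161²]/(8+17−2) = 24971.4
t = (684 − 799)/√[24971.4·(1/8 + 1/17)] = -1.6974
df = n₁ + n₂ − 2 = 23
p-value = P(T ≤ -1.6974) ≈ 0.052
Since p ≈ 0.052 > α = 0.02, fail to reject H0; the data do not provide sufficient evidence against H0.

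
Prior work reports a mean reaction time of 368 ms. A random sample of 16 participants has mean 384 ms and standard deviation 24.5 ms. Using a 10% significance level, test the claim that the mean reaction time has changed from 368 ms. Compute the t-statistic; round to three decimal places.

H0: μ = 368; H1: μ ≠ 368 (one-sample t-test, two-sided).
t = (x̄ − μ₀)/(s/√n) = (384 − 368)/(24.5/√16) = 2.612
df = n − 1 = 15
Two-sided p-value ≈ 0.020
Since p ≈ 0.020 < α = 0.1, reject H0; the data support H1.

2.612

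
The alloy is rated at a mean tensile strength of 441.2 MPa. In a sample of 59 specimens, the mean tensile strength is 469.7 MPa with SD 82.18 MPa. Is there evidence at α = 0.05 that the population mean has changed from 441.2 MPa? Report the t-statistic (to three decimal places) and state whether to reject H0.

H0: μ = 441.2; H1: μ ≠ 441.2 (one-sample t-test, two-sided).
t = (x̄ − μ₀)/(s/√n) = (469.7 − 441.2)/(82.18/√59) = 2.664
df = n − 1 = 58
Two-sided p-value ≈ 0.0100
Since p ≈ 0.0100 < α = 0.05, reject H0; the data support H1.

t = 2.664; reject H0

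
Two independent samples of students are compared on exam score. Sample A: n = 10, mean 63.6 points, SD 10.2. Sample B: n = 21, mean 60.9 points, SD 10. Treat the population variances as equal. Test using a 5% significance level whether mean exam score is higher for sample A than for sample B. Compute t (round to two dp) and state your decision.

t = 0.70; fail to reject H0

Let group 1 = sample A, group 2 = sample B. H0: μ_1 = μ_2; H1: μ_1 > μ_2 (two-sample pooled-variance t-test, right-tailed).
s_p² = [(10−1)·10.2² + (21−1)·10²]/(10+21−2) = 101.254
t = (63.6 − 60.9)/√[101.254·(1/10 + 1/21)] = 0.70
df = n₁ + n₂ − 2 = 29
p-value = P(T ≥ 0.70) ≈ 0.245
Since p ≈ 0.245 > α = 0.05, fail to reject H0; the data do not provide sufficient evidence against H0.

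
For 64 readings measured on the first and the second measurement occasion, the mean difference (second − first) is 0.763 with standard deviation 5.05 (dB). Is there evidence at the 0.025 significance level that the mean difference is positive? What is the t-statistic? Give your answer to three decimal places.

H0: μ_d = 0; H1: μ_d > 0 (paired t-test on the differences, right-tailed).
t = d̄/(s_d/√n) = 0.763/(5.05/√64) = 1.209
df = n − 1 = 63
p-value = P(T ≥ 1.209) ≈ 0.1156
Since p ≈ 0.1156 > α = 0.025, fail to reject H0; the data do not provide sufficient evidence against H0.

1.209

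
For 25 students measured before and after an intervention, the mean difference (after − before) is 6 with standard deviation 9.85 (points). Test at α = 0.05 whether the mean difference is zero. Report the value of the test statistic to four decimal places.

H0: μ_d = 0; H1: μ_d ≠ 0 (paired t-test on the differences, two-sided).
t = d̄/(s_d/√n) = 6/(9.85/√25) = 3.0457
df = n − 1 = 24
Two-sided p-value ≈ 0.006
Since p ≈ 0.006 < α = 0.05, reject H0; the evidence is statistically significant.

3.0457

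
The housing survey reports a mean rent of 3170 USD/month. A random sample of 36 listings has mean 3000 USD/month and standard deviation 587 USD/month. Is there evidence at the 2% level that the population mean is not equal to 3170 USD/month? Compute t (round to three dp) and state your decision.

H0: μ = 3170; H1: μ ≠ 3170 (one-sample t-test, two-sided).
t = (x̄ − μ₀)/(s/√n) = (3000 − 3170)/(587/√36) = -1.738
df = n − 1 = 35
Two-sided p-value ≈ 0.0911
Since p ≈ 0.0911 > α = 0.02, fail to reject H0; the data do not provide sufficient evidence against H0.

t = -1.738; fail to reject H0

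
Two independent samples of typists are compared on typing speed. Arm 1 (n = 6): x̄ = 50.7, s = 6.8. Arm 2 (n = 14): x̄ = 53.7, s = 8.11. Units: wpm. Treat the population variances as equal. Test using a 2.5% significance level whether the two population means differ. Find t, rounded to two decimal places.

Let group 1 = arm 1, group 2 = arm 2. H0: μ_1 = μ_2; H1: μ_1 ≠ μ_2 (two-sample pooled-variance t-test, two-sided).
s_p² = [(6−1)·6.8² + (14−1)·8.11²]/(6+14−2) = 60.3465
t = (50.7 − 53.7)/√[60.3465·(1/6 + 1/14)] = -0.79
df = n₁ + n₂ − 2 = 18
Two-sided p-value ≈ 0.4390
Since p ≈ 0.4390 > α = 0.025, fail to reject H0; the evidence is not statistically significant.

-0.79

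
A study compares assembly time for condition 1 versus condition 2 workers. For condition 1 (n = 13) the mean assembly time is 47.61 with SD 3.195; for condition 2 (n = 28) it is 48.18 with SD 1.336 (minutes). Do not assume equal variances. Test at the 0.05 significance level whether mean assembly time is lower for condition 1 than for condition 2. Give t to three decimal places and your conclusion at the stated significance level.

t = -0.619; fail to reject H0

Let group 1 = condition 1, group 2 = condition 2. H0: μ_1 = μ_2; H1: μ_1 < μ_2 (Welch's two-sample t-test, left-tailed).
t = (x̄_1 − x̄_2)/√(s_1²/n_1 + s_2²/n_2) = (47.61 − 48.18)/√(3.195²/13 + 1.336²/28) = -0.619
Welch–Satterthwaite df ≈ 13.99
p-value = P(T ≤ -0.619) ≈ 0.2731
Since p ≈ 0.2731 > α = 0.05, fail to reject H0; the data do not provide sufficient evidence against H0.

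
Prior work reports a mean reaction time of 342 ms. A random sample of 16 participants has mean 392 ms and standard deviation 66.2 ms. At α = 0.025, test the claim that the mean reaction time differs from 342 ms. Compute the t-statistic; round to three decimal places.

3.021

H0: μ = 342; H1: μ ≠ 342 (one-sample t-test, two-sided).
t = (x̄ − μ₀)/(s/√n) = (392 − 342)/(66.2/√16) = 3.021
df = n − 1 = 15
Two-sided p-value ≈ 0.0086
Since p ≈ 0.0086 < α = 0.025, reject H0; the evidence is statistically significant.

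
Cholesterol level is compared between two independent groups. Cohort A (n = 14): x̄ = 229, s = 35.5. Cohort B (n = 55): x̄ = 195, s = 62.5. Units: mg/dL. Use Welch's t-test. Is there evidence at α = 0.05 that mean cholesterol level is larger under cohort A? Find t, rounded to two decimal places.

2.68

Let group 1 = cohort A, group 2 = cohort B. H0: μ_1 = μ_2; H1: μ_1 > μ_2 (Welch's two-sample t-test, right-tailed).
t = (x̄_1 − x̄_2)/√(s_1²/n_1 + s_2²/n_2) = (229 − 195)/√(35.5²/14 + 62.5²/55) = 2.68
Welch–Satterthwaite df ≈ 36.18
p-value = P(T ≥ 2.68) ≈ 0.006
Since p ≈ 0.006 < α = 0.05, reject H0; the data support H1.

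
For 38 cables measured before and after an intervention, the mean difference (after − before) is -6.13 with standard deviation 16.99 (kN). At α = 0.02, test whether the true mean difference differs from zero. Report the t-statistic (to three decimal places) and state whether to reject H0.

H0: μ_d = 0; H1: μ_d ≠ 0 (paired t-test on the differences, two-sided).
t = d̄/(s_d/√n) = -6.13/(16.99/√38) = -2.224
df = n − 1 = 37
Two-sided p-value ≈ 0.032
Since p ≈ 0.032 > α = 0.02, fail to reject H0; the evidence is not statistically significant.

t = -2.224; fail to reject H0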